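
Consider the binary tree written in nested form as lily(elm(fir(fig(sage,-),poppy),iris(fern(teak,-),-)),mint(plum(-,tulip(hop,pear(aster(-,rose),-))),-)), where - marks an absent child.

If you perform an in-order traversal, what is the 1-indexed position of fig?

2

In-order visits the left subtree, then the node, then the right subtree.
At lily: go left to elm.
  At elm: go left to fir.
    At fir: go left to fig.
      At fig: go left to sage.
        sage is a leaf — visit sage.
      Visit fig.
      At fig: no right child.
    Visit fir.
    At fir: go right to poppy.
      poppy is a leaf — visit poppy.
  Visit elm.
  At elm: go right to iris.
    At iris: go left to fern.
      At fern: go left to teak.
        teak is a leaf — visit teak.
      Visit fern.
      At fern: no right child.
    Visit iris.
    At iris: no right child.
Visit lily.
At lily: go right to mint.
  At mint: go left to plum.
    At plum: no left child.
    Visit plum.
    At plum: go right to tulip.
      At tulip: go left to hop.
        hop is a leaf — visit hop.
      Visit tulip.
      At tulip: go right to pear.
        At pear: go left to aster.
          At aster: no left child.
          Visit aster.
          At aster: go right to rose.
            rose is a leaf — visit rose.
        Visit pear.
        At pear: no right child.
  Visit mint.
  At mint: no right child.
Full in-order sequence: sage, fig, fir, poppy, elm, teak, fern, iris, lily, plum, hop, tulip, aster, rose, pear, mint.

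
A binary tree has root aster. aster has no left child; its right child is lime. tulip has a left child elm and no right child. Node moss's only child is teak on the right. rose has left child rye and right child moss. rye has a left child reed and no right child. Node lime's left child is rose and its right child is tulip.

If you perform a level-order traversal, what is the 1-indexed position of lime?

Level-order visits nodes level by level from the root, left to right within each level.
Level 0: aster
Level 1: lime
Level 2: rose, tulip
Level 3: rye, moss, elm
Level 4: reed, teak
Full level-order sequence: aster, lime, rose, tulip, rye, moss, elm, reed, teak.

2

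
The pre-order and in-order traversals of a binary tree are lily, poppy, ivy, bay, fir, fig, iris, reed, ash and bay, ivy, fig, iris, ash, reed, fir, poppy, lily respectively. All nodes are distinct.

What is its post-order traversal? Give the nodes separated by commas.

The first element of pre-order is the root; it splits in-order into left and right subtrees.
Root lily: left subtree has 8 nodes {bay, ivy, fig, iris, ash, reed, fir, poppy}, right has 0 { }.
  Root poppy: left subtree has 7 nodes {bay, ivy, fig, iris, ash, reed, fir}, right has 0 { }.
    Root ivy: left subtree has 1 node {bay}, right has 5 {fig, iris, ash, reed, fir}.
      Root fir: left subtree has 4 nodes {fig, iris, ash, reed}, right has 0 { }.
        Root fig: left subtree has 0 nodes { }, right has 3 {iris, ash, reed}.
          Root iris: left subtree has 0 nodes { }, right has 2 {ash, reed}.
            Root reed: left subtree has 1 node {ash}, right has 0 { }.

bay, ash, reed, iris, fig, fir, ivy, poppy, lily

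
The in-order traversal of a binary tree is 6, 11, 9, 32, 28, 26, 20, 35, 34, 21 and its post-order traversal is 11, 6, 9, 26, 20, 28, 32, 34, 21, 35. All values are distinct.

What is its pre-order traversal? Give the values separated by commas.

The last element of post-order is the root; it splits in-order into left and right subtrees.
Root 35: left subtree has 7 nodes {6, 11, 9, 32, 28, 26, 20}, right has 2 {34, 21}.
  Root 32: left subtree has 3 nodes {6, 11, 9}, right has 3 {28, 26, 20}.
    Root 9: left subtree has 2 nodes {6, 11}, right has 0 { }.
      Root 6: left subtree has 0 nodes { }, right has 1 {11}.
    Root 28: left subtree has 0 nodes { }, right has 2 {26, 20}.
      Root 20: left subtree has 1 node {26}, right has 0 { }.
  Root 21: left subtree has 1 node {34}, right has 0 { }.

35, 32, 9, 6, 11, 28, 20, 26, 21, 34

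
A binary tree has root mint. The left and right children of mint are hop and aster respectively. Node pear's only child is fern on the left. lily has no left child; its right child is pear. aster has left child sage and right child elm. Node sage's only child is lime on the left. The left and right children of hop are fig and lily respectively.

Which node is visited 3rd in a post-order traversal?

Post-order visits the left subtree, then the right subtree, then the node.
At mint: go left to hop.
  At hop: go left to fig.
    fig is a leaf — visit fig.
  At hop: go right to lily.
    At lily: no left child.
    At lily: go right to pear.
      At pear: go left to fern.
        fern is a leaf — visit fern.
      At pear: no right child.
      Visit pear.
    Visit lily.
  Visit hop.
At mint: go right to aster.
  At aster: go left to sage.
    At sage: go left to lime.
      lime is a leaf — visit lime.
    At sage: no right child.
    Visit sage.
  At aster: go right to elm.
    elm is a leaf — visit elm.
  Visit aster.
Visit mint.
Full post-order sequence: fig, fern, pear, lily, hop, lime, sage, elm, aster, mint.

pear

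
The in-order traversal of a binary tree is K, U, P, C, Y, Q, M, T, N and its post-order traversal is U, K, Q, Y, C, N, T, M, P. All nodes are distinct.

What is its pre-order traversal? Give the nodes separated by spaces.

The last element of post-order is the root; it splits in-order into left and right subtrees.
Root P: left subtree has 2 nodes {K, U}, right has 6 {C, Y, Q, M, T, N}.
  Root K: left subtree has 0 nodes { }, right has 1 {U}.
  Root M: left subtree has 3 nodes {C, Y, Q}, right has 2 {T, N}.
    Root C: left subtree has 0 nodes { }, right has 2 {Y, Q}.
      Root Y: left subtree has 0 nodes { }, right has 1 {Q}.
    Root T: left subtree has 0 nodes { }, right has 1 {N}.

P K U M C Y Q T N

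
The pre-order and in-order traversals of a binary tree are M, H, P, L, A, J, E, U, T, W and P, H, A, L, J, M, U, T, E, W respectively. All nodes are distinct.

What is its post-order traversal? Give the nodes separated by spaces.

P A J L H T U W E M

The first element of pre-order is the root; it splits in-order into left and right subtrees.
Root M: left subtree has 5 nodes {P, H, A, L, J}, right has 4 {U, T, E, W}.
  Root H: left subtree has 1 node {P}, right has 3 {A, L, J}.
    Root L: left subtree has 1 node {A}, right has 1 {J}.
  Root E: left subtree has 2 nodes {U, T}, right has 1 {W}.
    Root U: left subtree has 0 nodes { }, right has 1 {T}.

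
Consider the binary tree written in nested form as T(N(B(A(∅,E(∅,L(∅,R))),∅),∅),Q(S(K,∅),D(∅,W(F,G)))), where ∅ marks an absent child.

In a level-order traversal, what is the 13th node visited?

Level-order visits nodes level by level from the root, left to right within each level.
Level 0: T
Level 1: N, Q
Level 2: B, S, D
Level 3: A, K, W
Level 4: E, F, G
Level 5: L
Level 6: R
Full level-order sequence: T, N, Q, B, S, D, A, K, W, E, F, G, L, R.

L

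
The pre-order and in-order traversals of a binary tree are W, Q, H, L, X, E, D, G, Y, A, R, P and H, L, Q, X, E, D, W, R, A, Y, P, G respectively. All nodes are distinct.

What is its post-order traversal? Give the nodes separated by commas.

The first element of pre-order is the root; it splits in-order into left and right subtrees.
Root W: left subtree has 6 nodes {H, L, Q, X, E, D}, right has 5 {R, A, Y, P, G}.
  Root Q: left subtree has 2 nodes {H, L}, right has 3 {X, E, D}.
    Root H: left subtree has 0 nodes { }, right has 1 {L}.
    Root X: left subtree has 0 nodes { }, right has 2 {E, D}.
      Root E: left subtree has 0 nodes { }, right has 1 {D}.
  Root G: left subtree has 4 nodes {R, A, Y, P}, right has 0 { }.
    Root Y: left subtree has 2 nodes {R, A}, right has 1 {P}.
      Root A: left subtree has 1 node {R}, right has 0 { }.

L, H, D, E, X, Q, R, A, P, Y, G, W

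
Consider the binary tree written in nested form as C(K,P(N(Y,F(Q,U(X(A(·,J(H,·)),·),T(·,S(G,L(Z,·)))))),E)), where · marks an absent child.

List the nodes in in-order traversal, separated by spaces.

K C Y N Q F A H J X U T G S Z L P E

In-order visits the left subtree, then the node, then the right subtree.
At C: go left to K.
  K is a leaf — visit K.
Visit C.
At C: go right to P.
  At P: go left to N.
    At N: go left to Y.
      Y is a leaf — visit Y.
    Visit N.
    At N: go right to F.
      At F: go left to Q.
        Q is a leaf — visit Q.
      Visit F.
      At F: go right to U.
        At U: go left to X.
          At X: go left to A.
            At A: no left child.
            Visit A.
            At A: go right to J.
              At J: go left to H.
                H is a leaf — visit H.
              Visit J.
              At J: no right child.
          Visit X.
          At X: no right child.
        Visit U.
        At U: go right to T.
          At T: no left child.
          Visit T.
          At T: go right to S.
            At S: go left to G.
              G is a leaf — visit G.
            Visit S.
            At S: go right to L.
              At L: go left to Z.
                Z is a leaf — visit Z.
              Visit L.
              At L: no right child.
  Visit P.
  At P: go right to E.
    E is a leaf — visit E.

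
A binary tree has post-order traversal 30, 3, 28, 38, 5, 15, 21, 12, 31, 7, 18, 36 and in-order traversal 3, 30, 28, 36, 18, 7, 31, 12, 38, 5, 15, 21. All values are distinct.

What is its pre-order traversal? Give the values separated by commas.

36, 28, 3, 30, 18, 7, 31, 12, 21, 15, 5, 38

The last element of post-order is the root; it splits in-order into left and right subtrees.
Root 36: left subtree has 3 nodes {3, 30, 28}, right has 8 {18, 7, 31, 12, 38, 5, 15, 21}.
  Root 28: left subtree has 2 nodes {3, 30}, right has 0 { }.
    Root 3: left subtree has 0 nodes { }, right has 1 {30}.
  Root 18: left subtree has 0 nodes { }, right has 7 {7, 31, 12, 38, 5, 15, 21}.
    Root 7: left subtree has 0 nodes { }, right has 6 {31, 12, 38, 5, 15, 21}.
      Root 31: left subtree has 0 nodes { }, right has 5 {12, 38, 5, 15, 21}.
        Root 12: left subtree has 0 nodes { }, right has 4 {38, 5, 15, 21}.
          Root 21: left subtree has 3 nodes {38, 5, 15}, right has 0 { }.
            Root 15: left subtree has 2 nodes {38, 5}, right has 0 { }.
              Root 5: left subtree has 1 node {38}, right has 0 { }.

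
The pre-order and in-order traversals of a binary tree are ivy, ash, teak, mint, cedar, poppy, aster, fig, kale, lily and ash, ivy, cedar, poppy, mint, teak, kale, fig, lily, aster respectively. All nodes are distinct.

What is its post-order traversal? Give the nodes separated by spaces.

The first element of pre-order is the root; it splits in-order into left and right subtrees.
Root ivy: left subtree has 1 node {ash}, right has 8 {cedar, poppy, mint, teak, kale, fig, lily, aster}.
  Root teak: left subtree has 3 nodes {cedar, poppy, mint}, right has 4 {kale, fig, lily, aster}.
    Root mint: left subtree has 2 nodes {cedar, poppy}, right has 0 { }.
      Root cedar: left subtree has 0 nodes { }, right has 1 {poppy}.
    Root aster: left subtree has 3 nodes {kale, fig, lily}, right has 0 { }.
      Root fig: left subtree has 1 node {kale}, right has 1 {lily}.

ash poppy cedar mint kale lily fig aster teak ivy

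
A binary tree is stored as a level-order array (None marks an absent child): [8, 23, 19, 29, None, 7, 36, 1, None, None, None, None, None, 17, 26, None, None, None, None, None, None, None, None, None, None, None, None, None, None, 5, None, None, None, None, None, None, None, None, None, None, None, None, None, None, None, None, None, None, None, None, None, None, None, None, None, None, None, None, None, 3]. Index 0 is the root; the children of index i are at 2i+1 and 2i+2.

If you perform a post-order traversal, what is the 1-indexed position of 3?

6

Post-order visits the left subtree, then the right subtree, then the node.
At 8: go left to 23.
  At 23: go left to 29.
    At 29: go left to 1.
      1 is a leaf — visit 1.
    At 29: no right child.
    Visit 29.
  At 23: no right child.
  Visit 23.
At 8: go right to 19.
  At 19: go left to 7.
    7 is a leaf — visit 7.
  At 19: go right to 36.
    At 36: go left to 17.
      17 is a leaf — visit 17.
    At 36: go right to 26.
      At 26: go left to 5.
        At 5: go left to 3.
          3 is a leaf — visit 3.
        At 5: no right child.
        Visit 5.
      At 26: no right child.
      Visit 26.
    Visit 36.
  Visit 19.
Visit 8.
Full post-order sequence: 1, 29, 23, 7, 17, 3, 5, 26, 36, 19, 8.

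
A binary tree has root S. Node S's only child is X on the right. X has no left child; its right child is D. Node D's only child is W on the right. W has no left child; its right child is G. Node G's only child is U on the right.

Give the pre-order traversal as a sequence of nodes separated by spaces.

S X D W G U

Pre-order visits the node, then its left subtree, then its right subtree.
Visit S.
At S: no left child.
At S: go right to X.
  Visit X.
  At X: no left child.
  At X: go right to D.
    Visit D.
    At D: no left child.
    At D: go right to W.
      Visit W.
      At W: no left child.
      At W: go right to G.
        Visit G.
        At G: no left child.
        At G: go right to U.
          U is a leaf — visit U.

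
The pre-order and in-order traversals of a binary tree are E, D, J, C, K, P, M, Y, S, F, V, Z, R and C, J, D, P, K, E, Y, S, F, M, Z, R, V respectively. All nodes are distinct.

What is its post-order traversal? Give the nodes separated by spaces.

C J P K D F S Y R Z V M E

The first element of pre-order is the root; it splits in-order into left and right subtrees.
Root E: left subtree has 5 nodes {C, J, D, P, K}, right has 7 {Y, S, F, M, Z, R, V}.
  Root D: left subtree has 2 nodes {C, J}, right has 2 {P, K}.
    Root J: left subtree has 1 node {C}, right has 0 { }.
    Root K: left subtree has 1 node {P}, right has 0 { }.
  Root M: left subtree has 3 nodes {Y, S, F}, right has 3 {Z, R, V}.
    Root Y: left subtree has 0 nodes { }, right has 2 {S, F}.
      Root S: left subtree has 0 nodes { }, right has 1 {F}.
    Root V: left subtree has 2 nodes {Z, R}, right has 0 { }.
      Root Z: left subtree has 0 nodes { }, right has 1 {R}.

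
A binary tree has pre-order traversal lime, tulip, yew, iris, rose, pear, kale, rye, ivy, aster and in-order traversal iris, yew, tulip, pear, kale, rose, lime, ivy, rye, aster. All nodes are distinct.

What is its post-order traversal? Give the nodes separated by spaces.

iris yew kale pear rose tulip ivy aster rye lime

The first element of pre-order is the root; it splits in-order into left and right subtrees.
Root lime: left subtree has 6 nodes {iris, yew, tulip, pear, kale, rose}, right has 3 {ivy, rye, aster}.
  Root tulip: left subtree has 2 nodes {iris, yew}, right has 3 {pear, kale, rose}.
    Root yew: left subtree has 1 node {iris}, right has 0 { }.
    Root rose: left subtree has 2 nodes {pear, kale}, right has 0 { }.
      Root pear: left subtree has 0 nodes { }, right has 1 {kale}.
  Root rye: left subtree has 1 node {ivy}, right has 1 {aster}.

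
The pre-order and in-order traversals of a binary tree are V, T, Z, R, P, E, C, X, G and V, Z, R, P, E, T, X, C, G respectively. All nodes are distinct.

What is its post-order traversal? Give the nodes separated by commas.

The first element of pre-order is the root; it splits in-order into left and right subtrees.
Root V: left subtree has 0 nodes { }, right has 8 {Z, R, P, E, T, X, C, G}.
  Root T: left subtree has 4 nodes {Z, R, P, E}, right has 3 {X, C, G}.
    Root Z: left subtree has 0 nodes { }, right has 3 {R, P, E}.
      Root R: left subtree has 0 nodes { }, right has 2 {P, E}.
        Root P: left subtree has 0 nodes { }, right has 1 {E}.
    Root C: left subtree has 1 node {X}, right has 1 {G}.

E, P, R, Z, X, G, C, T, V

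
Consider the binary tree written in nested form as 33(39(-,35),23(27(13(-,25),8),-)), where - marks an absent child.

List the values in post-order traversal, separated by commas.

Post-order visits the left subtree, then the right subtree, then the node.
At 33: go left to 39.
  At 39: no left child.
  At 39: go right to 35.
    35 is a leaf — visit 35.
  Visit 39.
At 33: go right to 23.
  At 23: go left to 27.
    At 27: go left to 13.
      At 13: no left child.
      At 13: go right to 25.
        25 is a leaf — visit 25.
      Visit 13.
    At 27: go right to 8.
      8 is a leaf — visit 8.
    Visit 27.
  At 23: no right child.
  Visit 23.
Visit 33.

35, 39, 25, 13, 8, 27, 23, 33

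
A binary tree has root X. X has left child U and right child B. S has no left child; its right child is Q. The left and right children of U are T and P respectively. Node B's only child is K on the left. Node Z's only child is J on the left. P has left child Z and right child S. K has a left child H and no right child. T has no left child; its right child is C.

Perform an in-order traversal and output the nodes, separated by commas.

In-order visits the left subtree, then the node, then the right subtree.
At X: go left to U.
  At U: go left to T.
    At T: no left child.
    Visit T.
    At T: go right to C.
      C is a leaf — visit C.
  Visit U.
  At U: go right to P.
    At P: go left to Z.
      At Z: go left to J.
        J is a leaf — visit J.
      Visit Z.
      At Z: no right child.
    Visit P.
    At P: go right to S.
      At S: no left child.
      Visit S.
      At S: go right to Q.
        Q is a leaf — visit Q.
Visit X.
At X: go right to B.
  At B: go left to K.
    At K: go left to H.
      H is a leaf — visit H.
    Visit K.
    At K: no right child.
  Visit B.
  At B: no right child.

T, C, U, J, Z, P, S, Q, X, H, K, B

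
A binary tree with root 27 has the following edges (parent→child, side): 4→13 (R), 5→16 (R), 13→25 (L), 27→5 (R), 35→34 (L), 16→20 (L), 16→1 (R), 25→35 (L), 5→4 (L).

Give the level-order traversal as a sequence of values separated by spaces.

Level-order visits nodes level by level from the root, left to right within each level.
Level 0: 27
Level 1: 5
Level 2: 4, 16
Level 3: 13, 20, 1
Level 4: 25
Level 5: 35
Level 6: 34

27 5 4 16 13 20 1 25 35 34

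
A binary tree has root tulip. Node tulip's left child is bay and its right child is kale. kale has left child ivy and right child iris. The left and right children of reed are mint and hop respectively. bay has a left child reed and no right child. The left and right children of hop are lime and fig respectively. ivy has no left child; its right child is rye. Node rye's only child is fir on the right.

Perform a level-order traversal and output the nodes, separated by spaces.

Level-order visits nodes level by level from the root, left to right within each level.
Level 0: tulip
Level 1: bay, kale
Level 2: reed, ivy, iris
Level 3: mint, hop, rye
Level 4: lime, fig, fir

tulip bay kale reed ivy iris mint hop rye lime fig fir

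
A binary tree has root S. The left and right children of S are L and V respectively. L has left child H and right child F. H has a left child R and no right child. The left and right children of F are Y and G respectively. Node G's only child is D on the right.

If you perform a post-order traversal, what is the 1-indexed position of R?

1

Post-order visits the left subtree, then the right subtree, then the node.
At S: go left to L.
  At L: go left to H.
    At H: go left to R.
      R is a leaf — visit R.
    At H: no right child.
    Visit H.
  At L: go right to F.
    At F: go left to Y.
      Y is a leaf — visit Y.
    At F: go right to G.
      At G: no left child.
      At G: go right to D.
        D is a leaf — visit D.
      Visit G.
    Visit F.
  Visit L.
At S: go right to V.
  V is a leaf — visit V.
Visit S.
Full post-order sequence: R, H, Y, D, G, F, L, V, S.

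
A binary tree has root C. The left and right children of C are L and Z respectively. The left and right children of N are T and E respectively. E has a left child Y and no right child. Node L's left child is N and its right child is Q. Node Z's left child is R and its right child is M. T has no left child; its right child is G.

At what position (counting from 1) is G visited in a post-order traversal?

Post-order visits the left subtree, then the right subtree, then the node.
At C: go left to L.
  At L: go left to N.
    At N: go left to T.
      At T: no left child.
      At T: go right to G.
        G is a leaf — visit G.
      Visit T.
    At N: go right to E.
      At E: go left to Y.
        Y is a leaf — visit Y.
      At E: no right child.
      Visit E.
    Visit N.
  At L: go right to Q.
    Q is a leaf — visit Q.
  Visit L.
At C: go right to Z.
  At Z: go left to R.
    R is a leaf — visit R.
  At Z: go right to M.
    M is a leaf — visit M.
  Visit Z.
Visit C.
Full post-order sequence: G, T, Y, E, N, Q, L, R, M, Z, C.

1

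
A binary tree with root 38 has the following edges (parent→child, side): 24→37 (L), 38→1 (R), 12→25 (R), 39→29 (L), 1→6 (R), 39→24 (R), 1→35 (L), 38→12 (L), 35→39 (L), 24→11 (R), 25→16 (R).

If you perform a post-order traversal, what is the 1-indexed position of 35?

Post-order visits the left subtree, then the right subtree, then the node.
At 38: go left to 12.
  At 12: no left child.
  At 12: go right to 25.
    At 25: no left child.
    At 25: go right to 16.
      16 is a leaf — visit 16.
    Visit 25.
  Visit 12.
At 38: go right to 1.
  At 1: go left to 35.
    At 35: go left to 39.
      At 39: go left to 29.
        29 is a leaf — visit 29.
      At 39: go right to 24.
        At 24: go left to 37.
          37 is a leaf — visit 37.
        At 24: go right to 11.
          11 is a leaf — visit 11.
        Visit 24.
      Visit 39.
    At 35: no right child.
    Visit 35.
  At 1: go right to 6.
    6 is a leaf — visit 6.
  Visit 1.
Visit 38.
Full post-order sequence: 16, 25, 12, 29, 37, 11, 24, 39, 35, 6, 1, 38.

9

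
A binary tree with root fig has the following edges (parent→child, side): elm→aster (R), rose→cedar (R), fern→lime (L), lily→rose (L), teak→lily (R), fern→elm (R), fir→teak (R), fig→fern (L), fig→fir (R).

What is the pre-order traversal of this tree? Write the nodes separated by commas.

fig, fern, lime, elm, aster, fir, teak, lily, rose, cedar

Pre-order visits the node, then its left subtree, then its right subtree.
Visit fig.
At fig: go left to fern.
  Visit fern.
  At fern: go left to lime.
    lime is a leaf — visit lime.
  At fern: go right to elm.
    Visit elm.
    At elm: no left child.
    At elm: go right to aster.
      aster is a leaf — visit aster.
At fig: go right to fir.
  Visit fir.
  At fir: no left child.
  At fir: go right to teak.
    Visit teak.
    At teak: no left child.
    At teak: go right to lily.
      Visit lily.
      At lily: go left to rose.
        Visit rose.
        At rose: no left child.
        At rose: go right to cedar.
          cedar is a leaf — visit cedar.
      At lily: no right child.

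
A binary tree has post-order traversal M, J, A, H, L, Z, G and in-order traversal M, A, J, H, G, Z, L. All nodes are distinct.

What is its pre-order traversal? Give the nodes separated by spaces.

The last element of post-order is the root; it splits in-order into left and right subtrees.
Root G: left subtree has 4 nodes {M, A, J, H}, right has 2 {Z, L}.
  Root H: left subtree has 3 nodes {M, A, J}, right has 0 { }.
    Root A: left subtree has 1 node {M}, right has 1 {J}.
  Root Z: left subtree has 0 nodes { }, right has 1 {L}.

G H A M J Z L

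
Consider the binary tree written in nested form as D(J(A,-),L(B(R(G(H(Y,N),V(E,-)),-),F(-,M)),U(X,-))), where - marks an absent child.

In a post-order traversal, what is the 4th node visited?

N

Post-order visits the left subtree, then the right subtree, then the node.
At D: go left to J.
  At J: go left to A.
    A is a leaf — visit A.
  At J: no right child.
  Visit J.
At D: go right to L.
  At L: go left to B.
    At B: go left to R.
      At R: go left to G.
        At G: go left to H.
          At H: go left to Y.
            Y is a leaf — visit Y.
          At H: go right to N.
            N is a leaf — visit N.
          Visit H.
        At G: go right to V.
          At V: go left to E.
            E is a leaf — visit E.
          At V: no right child.
          Visit V.
        Visit G.
      At R: no right child.
      Visit R.
    At B: go right to F.
      At F: no left child.
      At F: go right to M.
        M is a leaf — visit M.
      Visit F.
    Visit B.
  At L: go right to U.
    At U: go left to X.
      X is a leaf — visit X.
    At U: no right child.
    Visit U.
  Visit L.
Visit D.
Full post-order sequence: A, J, Y, N, H, E, V, G, R, M, F, B, X, U, L, D.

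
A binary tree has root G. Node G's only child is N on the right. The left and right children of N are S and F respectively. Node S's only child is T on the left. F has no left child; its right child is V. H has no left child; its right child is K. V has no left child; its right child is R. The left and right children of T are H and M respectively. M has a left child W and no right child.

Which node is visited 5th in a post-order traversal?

Post-order visits the left subtree, then the right subtree, then the node.
At G: no left child.
At G: go right to N.
  At N: go left to S.
    At S: go left to T.
      At T: go left to H.
        At H: no left child.
        At H: go right to K.
          K is a leaf — visit K.
        Visit H.
      At T: go right to M.
        At M: go left to W.
          W is a leaf — visit W.
        At M: no right child.
        Visit M.
      Visit T.
    At S: no right child.
    Visit S.
  At N: go right to F.
    At F: no left child.
    At F: go right to V.
      At V: no left child.
      At V: go right to R.
        R is a leaf — visit R.
      Visit V.
    Visit F.
  Visit N.
Visit G.
Full post-order sequence: K, H, W, M, T, S, R, V, F, N, G.

T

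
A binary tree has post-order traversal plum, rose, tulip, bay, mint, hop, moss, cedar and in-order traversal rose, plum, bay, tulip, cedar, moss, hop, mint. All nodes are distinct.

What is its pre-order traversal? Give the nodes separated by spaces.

The last element of post-order is the root; it splits in-order into left and right subtrees.
Root cedar: left subtree has 4 nodes {rose, plum, bay, tulip}, right has 3 {moss, hop, mint}.
  Root bay: left subtree has 2 nodes {rose, plum}, right has 1 {tulip}.
    Root rose: left subtree has 0 nodes { }, right has 1 {plum}.
  Root moss: left subtree has 0 nodes { }, right has 2 {hop, mint}.
    Root hop: left subtree has 0 nodes { }, right has 1 {mint}.

cedar bay rose plum tulip moss hop mint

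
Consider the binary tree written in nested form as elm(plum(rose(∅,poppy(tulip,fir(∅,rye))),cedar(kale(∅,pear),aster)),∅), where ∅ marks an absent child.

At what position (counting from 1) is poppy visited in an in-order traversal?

In-order visits the left subtree, then the node, then the right subtree.
At elm: go left to plum.
  At plum: go left to rose.
    At rose: no left child.
    Visit rose.
    At rose: go right to poppy.
      At poppy: go left to tulip.
        tulip is a leaf — visit tulip.
      Visit poppy.
      At poppy: go right to fir.
        At fir: no left child.
        Visit fir.
        At fir: go right to rye.
          rye is a leaf — visit rye.
  Visit plum.
  At plum: go right to cedar.
    At cedar: go left to kale.
      At kale: no left child.
      Visit kale.
      At kale: go right to pear.
        pear is a leaf — visit pear.
    Visit cedar.
    At cedar: go right to aster.
      aster is a leaf — visit aster.
Visit elm.
At elm: no right child.
Full in-order sequence: rose, tulip, poppy, fir, rye, plum, kale, pear, cedar, aster, elm.

3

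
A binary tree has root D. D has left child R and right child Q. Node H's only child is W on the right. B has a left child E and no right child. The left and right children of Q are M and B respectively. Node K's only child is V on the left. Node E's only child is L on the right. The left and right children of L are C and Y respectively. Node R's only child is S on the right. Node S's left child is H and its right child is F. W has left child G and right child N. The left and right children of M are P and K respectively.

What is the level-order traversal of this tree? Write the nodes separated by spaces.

D R Q S M B H F P K E W V L G N C Y

Level-order visits nodes level by level from the root, left to right within each level.
Level 0: D
Level 1: R, Q
Level 2: S, M, B
Level 3: H, F, P, K, E
Level 4: W, V, L
Level 5: G, N, C, Y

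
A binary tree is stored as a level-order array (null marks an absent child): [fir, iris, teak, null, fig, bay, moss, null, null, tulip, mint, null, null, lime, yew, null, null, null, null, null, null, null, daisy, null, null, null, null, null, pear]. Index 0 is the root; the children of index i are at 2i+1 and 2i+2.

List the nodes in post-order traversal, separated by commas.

Post-order visits the left subtree, then the right subtree, then the node.
At fir: go left to iris.
  At iris: no left child.
  At iris: go right to fig.
    At fig: go left to tulip.
      tulip is a leaf — visit tulip.
    At fig: go right to mint.
      At mint: no left child.
      At mint: go right to daisy.
        daisy is a leaf — visit daisy.
      Visit mint.
    Visit fig.
  Visit iris.
At fir: go right to teak.
  At teak: go left to bay.
    bay is a leaf — visit bay.
  At teak: go right to moss.
    At moss: go left to lime.
      At lime: no left child.
      At lime: go right to pear.
        pear is a leaf — visit pear.
      Visit lime.
    At moss: go right to yew.
      yew is a leaf — visit yew.
    Visit moss.
  Visit teak.
Visit fir.

tulip, daisy, mint, fig, iris, bay, pear, lime, yew, moss, teak, fir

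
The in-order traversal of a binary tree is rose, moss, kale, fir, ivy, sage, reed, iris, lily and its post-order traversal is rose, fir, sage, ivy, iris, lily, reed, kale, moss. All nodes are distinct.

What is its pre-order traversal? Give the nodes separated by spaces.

The last element of post-order is the root; it splits in-order into left and right subtrees.
Root moss: left subtree has 1 node {rose}, right has 7 {kale, fir, ivy, sage, reed, iris, lily}.
  Root kale: left subtree has 0 nodes { }, right has 6 {fir, ivy, sage, reed, iris, lily}.
    Root reed: left subtree has 3 nodes {fir, ivy, sage}, right has 2 {iris, lily}.
      Root ivy: left subtree has 1 node {fir}, right has 1 {sage}.
      Root lily: left subtree has 1 node {iris}, right has 0 { }.

moss rose kale reed ivy fir sage lily iris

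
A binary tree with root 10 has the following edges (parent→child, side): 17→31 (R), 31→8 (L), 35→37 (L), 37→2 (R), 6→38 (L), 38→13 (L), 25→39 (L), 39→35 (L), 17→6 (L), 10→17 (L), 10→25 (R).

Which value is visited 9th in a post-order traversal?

Post-order visits the left subtree, then the right subtree, then the node.
At 10: go left to 17.
  At 17: go left to 6.
    At 6: go left to 38.
      At 38: go left to 13.
        13 is a leaf — visit 13.
      At 38: no right child.
      Visit 38.
    At 6: no right child.
    Visit 6.
  At 17: go right to 31.
    At 31: go left to 8.
      8 is a leaf — visit 8.
    At 31: no right child.
    Visit 31.
  Visit 17.
At 10: go right to 25.
  At 25: go left to 39.
    At 39: go left to 35.
      At 35: go left to 37.
        At 37: no left child.
        At 37: go right to 2.
          2 is a leaf — visit 2.
        Visit 37.
      At 35: no right child.
      Visit 35.
    At 39: no right child.
    Visit 39.
  At 25: no right child.
  Visit 25.
Visit 10.
Full post-order sequence: 13, 38, 6, 8, 31, 17, 2, 37, 35, 39, 25, 10.

35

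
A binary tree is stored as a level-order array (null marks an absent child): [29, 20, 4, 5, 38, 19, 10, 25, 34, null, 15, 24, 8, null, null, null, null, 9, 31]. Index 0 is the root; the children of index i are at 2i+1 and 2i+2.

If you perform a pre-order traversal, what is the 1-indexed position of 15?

Pre-order visits the node, then its left subtree, then its right subtree.
Visit 29.
At 29: go left to 20.
  Visit 20.
  At 20: go left to 5.
    Visit 5.
    At 5: go left to 25.
      25 is a leaf — visit 25.
    At 5: go right to 34.
      Visit 34.
      At 34: go left to 9.
        9 is a leaf — visit 9.
      At 34: go right to 31.
        31 is a leaf — visit 31.
  At 20: go right to 38.
    Visit 38.
    At 38: no left child.
    At 38: go right to 15.
      15 is a leaf — visit 15.
At 29: go right to 4.
  Visit 4.
  At 4: go left to 19.
    Visit 19.
    At 19: go left to 24.
      24 is a leaf — visit 24.
    At 19: go right to 8.
      8 is a leaf — visit 8.
  At 4: go right to 10.
    10 is a leaf — visit 10.
Full pre-order sequence: 29, 20, 5, 25, 34, 9, 31, 38, 15, 4, 19, 24, 8, 10.

9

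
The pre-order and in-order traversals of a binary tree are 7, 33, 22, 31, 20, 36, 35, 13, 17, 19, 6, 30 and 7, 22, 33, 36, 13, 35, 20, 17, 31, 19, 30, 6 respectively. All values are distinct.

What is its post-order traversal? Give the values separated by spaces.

22 13 35 36 17 20 30 6 19 31 33 7

The first element of pre-order is the root; it splits in-order into left and right subtrees.
Root 7: left subtree has 0 nodes { }, right has 11 {22, 33, 36, 13, 35, 20, 17, 31, 19, 30, 6}.
  Root 33: left subtree has 1 node {22}, right has 9 {36, 13, 35, 20, 17, 31, 19, 30, 6}.
    Root 31: left subtree has 5 nodes {36, 13, 35, 20, 17}, right has 3 {19, 30, 6}.
      Root 20: left subtree has 3 nodes {36, 13, 35}, right has 1 {17}.
        Root 36: left subtree has 0 nodes { }, right has 2 {13, 35}.
          Root 35: left subtree has 1 node {13}, right has 0 { }.
      Root 19: left subtree has 0 nodes { }, right has 2 {30, 6}.
        Root 6: left subtree has 1 node {30}, right has 0 { }.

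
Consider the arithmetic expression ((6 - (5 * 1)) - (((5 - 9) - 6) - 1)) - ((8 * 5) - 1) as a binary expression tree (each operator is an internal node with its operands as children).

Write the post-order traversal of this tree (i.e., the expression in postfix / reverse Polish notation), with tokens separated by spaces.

Post-order on an expression tree gives postfix notation: for each operator, emit left operand, right operand, then the operator.

6 5 1 * - 5 9 - 6 - 1 - - 8 5 * 1 - -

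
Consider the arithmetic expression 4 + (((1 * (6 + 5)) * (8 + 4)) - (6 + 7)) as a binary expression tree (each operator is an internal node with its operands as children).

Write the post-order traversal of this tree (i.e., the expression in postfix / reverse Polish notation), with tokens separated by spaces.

Post-order on an expression tree gives postfix notation: for each operator, emit left operand, right operand, then the operator.

4 1 6 5 + * 8 4 + * 6 7 + - +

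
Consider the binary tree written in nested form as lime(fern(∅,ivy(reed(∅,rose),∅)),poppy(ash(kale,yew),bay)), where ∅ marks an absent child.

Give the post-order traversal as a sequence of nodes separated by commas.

Post-order visits the left subtree, then the right subtree, then the node.
At lime: go left to fern.
  At fern: no left child.
  At fern: go right to ivy.
    At ivy: go left to reed.
      At reed: no left child.
      At reed: go right to rose.
        rose is a leaf — visit rose.
      Visit reed.
    At ivy: no right child.
    Visit ivy.
  Visit fern.
At lime: go right to poppy.
  At poppy: go left to ash.
    At ash: go left to kale.
      kale is a leaf — visit kale.
    At ash: go right to yew.
      yew is a leaf — visit yew.
    Visit ash.
  At poppy: go right to bay.
    bay is a leaf — visit bay.
  Visit poppy.
Visit lime.

rose, reed, ivy, fern, kale, yew, ash, bay, poppy, lime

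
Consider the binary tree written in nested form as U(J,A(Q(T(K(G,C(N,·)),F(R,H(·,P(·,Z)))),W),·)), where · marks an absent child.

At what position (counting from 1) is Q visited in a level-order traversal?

4

Level-order visits nodes level by level from the root, left to right within each level.
Level 0: U
Level 1: J, A
Level 2: Q
Level 3: T, W
Level 4: K, F
Level 5: G, C, R, H
Level 6: N, P
Level 7: Z
Full level-order sequence: U, J, A, Q, T, W, K, F, G, C, R, H, N, P, Z.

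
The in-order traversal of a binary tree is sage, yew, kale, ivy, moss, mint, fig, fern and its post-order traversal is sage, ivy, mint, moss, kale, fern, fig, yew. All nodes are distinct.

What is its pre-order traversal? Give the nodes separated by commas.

The last element of post-order is the root; it splits in-order into left and right subtrees.
Root yew: left subtree has 1 node {sage}, right has 6 {kale, ivy, moss, mint, fig, fern}.
  Root fig: left subtree has 4 nodes {kale, ivy, moss, mint}, right has 1 {fern}.
    Root kale: left subtree has 0 nodes { }, right has 3 {ivy, moss, mint}.
      Root moss: left subtree has 1 node {ivy}, right has 1 {mint}.

yew, sage, fig, kale, moss, ivy, mint, fern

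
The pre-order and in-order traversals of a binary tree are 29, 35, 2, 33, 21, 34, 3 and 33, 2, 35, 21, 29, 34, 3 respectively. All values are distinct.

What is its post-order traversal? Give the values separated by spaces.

33 2 21 35 3 34 29

The first element of pre-order is the root; it splits in-order into left and right subtrees.
Root 29: left subtree has 4 nodes {33, 2, 35, 21}, right has 2 {34, 3}.
  Root 35: left subtree has 2 nodes {33, 2}, right has 1 {21}.
    Root 2: left subtree has 1 node {33}, right has 0 { }.
  Root 34: left subtree has 0 nodes { }, right has 1 {3}.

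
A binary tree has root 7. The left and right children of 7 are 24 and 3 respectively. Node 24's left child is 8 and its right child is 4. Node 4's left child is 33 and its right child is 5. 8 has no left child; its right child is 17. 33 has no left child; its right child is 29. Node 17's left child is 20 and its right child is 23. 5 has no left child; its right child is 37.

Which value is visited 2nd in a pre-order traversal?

24

Pre-order visits the node, then its left subtree, then its right subtree.
Visit 7.
At 7: go left to 24.
  Visit 24.
  At 24: go left to 8.
    Visit 8.
    At 8: no left child.
    At 8: go right to 17.
      Visit 17.
      At 17: go left to 20.
        20 is a leaf — visit 20.
      At 17: go right to 23.
        23 is a leaf — visit 23.
  At 24: go right to 4.
    Visit 4.
    At 4: go left to 33.
      Visit 33.
      At 33: no left child.
      At 33: go right to 29.
        29 is a leaf — visit 29.
    At 4: go right to 5.
      Visit 5.
      At 5: no left child.
      At 5: go right to 37.
        37 is a leaf — visit 37.
At 7: go right to 3.
  3 is a leaf — visit 3.
Full pre-order sequence: 7, 24, 8, 17, 20, 23, 4, 33, 29, 5, 37, 3.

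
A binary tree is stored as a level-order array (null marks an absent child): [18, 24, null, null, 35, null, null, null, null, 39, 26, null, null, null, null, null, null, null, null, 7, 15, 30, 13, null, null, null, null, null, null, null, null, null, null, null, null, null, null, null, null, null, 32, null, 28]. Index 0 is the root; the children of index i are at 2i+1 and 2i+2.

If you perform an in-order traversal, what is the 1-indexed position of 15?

5

In-order visits the left subtree, then the node, then the right subtree.
At 18: go left to 24.
  At 24: no left child.
  Visit 24.
  At 24: go right to 35.
    At 35: go left to 39.
      At 39: go left to 7.
        At 7: no left child.
        Visit 7.
        At 7: go right to 32.
          32 is a leaf — visit 32.
      Visit 39.
      At 39: go right to 15.
        At 15: no left child.
        Visit 15.
        At 15: go right to 28.
          28 is a leaf — visit 28.
    Visit 35.
    At 35: go right to 26.
      At 26: go left to 30.
        30 is a leaf — visit 30.
      Visit 26.
      At 26: go right to 13.
        13 is a leaf — visit 13.
Visit 18.
At 18: no right child.
Full in-order sequence: 24, 7, 32, 39, 15, 28, 35, 30, 26, 13, 18.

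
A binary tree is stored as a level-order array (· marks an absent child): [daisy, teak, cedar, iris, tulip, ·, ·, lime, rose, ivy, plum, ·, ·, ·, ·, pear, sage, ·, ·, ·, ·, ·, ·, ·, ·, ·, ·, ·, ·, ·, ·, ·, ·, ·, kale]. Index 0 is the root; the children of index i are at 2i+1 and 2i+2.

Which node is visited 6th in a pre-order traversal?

Pre-order visits the node, then its left subtree, then its right subtree.
Visit daisy.
At daisy: go left to teak.
  Visit teak.
  At teak: go left to iris.
    Visit iris.
    At iris: go left to lime.
      Visit lime.
      At lime: go left to pear.
        pear is a leaf — visit pear.
      At lime: go right to sage.
        Visit sage.
        At sage: no left child.
        At sage: go right to kale.
          kale is a leaf — visit kale.
    At iris: go right to rose.
      rose is a leaf — visit rose.
  At teak: go right to tulip.
    Visit tulip.
    At tulip: go left to ivy.
      ivy is a leaf — visit ivy.
    At tulip: go right to plum.
      plum is a leaf — visit plum.
At daisy: go right to cedar.
  cedar is a leaf — visit cedar.
Full pre-order sequence: daisy, teak, iris, lime, pear, sage, kale, rose, tulip, ivy, plum, cedar.

sage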